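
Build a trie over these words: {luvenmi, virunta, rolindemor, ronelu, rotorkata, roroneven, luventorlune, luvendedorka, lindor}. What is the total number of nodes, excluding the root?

Insert word by word; a character creates a node only if that edge doesn't already exist:
  "luvenmi" → 7 new (l, u, v, e, n, m, i)
  "virunta" → 7 new (v, i, r, u, n, t, a)
  "rolindemor" → 10 new (r, o, l, i, n, d, e, m, o, r)
  "ronelu" → prefix "ro" already present; 4 new (n, e, l, u)
  "rotorkata" → prefix "ro" already present; 7 new (t, o, r, k, a, t, a)
  "roroneven" → prefix "ro" already present; 7 new (r, o, n, e, v, e, n)
  "luventorlune" → prefix "luven" already present; 7 new (t, o, r, l, u, n, e)
  "luvendedorka" → prefix "luven" already present; 7 new (d, e, d, o, r, k, a)
  "lindor" → prefix "l" already present; 5 new (i, n, d, o, r)
Total nodes = 7 + 7 + 10 + 4 + 7 + 7 + 7 + 7 + 5 = 61

61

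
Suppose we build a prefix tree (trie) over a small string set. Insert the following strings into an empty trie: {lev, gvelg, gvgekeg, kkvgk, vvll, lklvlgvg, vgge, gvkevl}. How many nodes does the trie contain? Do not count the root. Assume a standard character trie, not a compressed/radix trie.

36

Trie structure (* marks end of a word):
(root)
├─ g
│  └─ v
│     ├─ e
│     │  └─ l
│     │     └─ g *
│     ├─ g
│     │  └─ e
│     │     └─ k
│     │        └─ e
│     │           └─ g *
│     └─ k
│        └─ e
│           └─ v
│              └─ l *
├─ k
│  └─ k
│     └─ v
│        └─ g
│           └─ k *
├─ l
│  ├─ e
│  │  └─ v *
│  └─ k
│     └─ l
│        └─ v
│           └─ l
│              └─ g
│                 └─ v
│                    └─ g *
└─ v
   ├─ g
   │  └─ g
   │     └─ e *
   └─ v
      └─ l
         └─ l *
Counting every labelled node above: 36.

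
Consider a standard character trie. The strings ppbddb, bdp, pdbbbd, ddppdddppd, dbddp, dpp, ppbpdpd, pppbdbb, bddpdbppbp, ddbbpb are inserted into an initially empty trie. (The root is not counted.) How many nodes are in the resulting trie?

51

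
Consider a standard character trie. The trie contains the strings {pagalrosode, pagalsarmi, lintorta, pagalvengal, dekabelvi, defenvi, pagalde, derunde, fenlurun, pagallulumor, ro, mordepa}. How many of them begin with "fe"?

Walk to "fe"; the words in its subtree are exactly those with that prefix.
Matches: "fenlurun"
Count: 1

1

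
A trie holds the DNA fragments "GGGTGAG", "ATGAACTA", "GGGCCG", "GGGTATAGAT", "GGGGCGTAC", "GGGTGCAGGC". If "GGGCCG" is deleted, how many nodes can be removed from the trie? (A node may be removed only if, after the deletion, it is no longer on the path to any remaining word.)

Walk "GGGCCG" from the leaf back toward the root, removing each node that no remaining word uses.
The suffix "CCG" (3 nodes) is used only by "GGGCCG"; the node for "GGG" still has the child "T", so pruning stops there.
Nodes removed: 3

3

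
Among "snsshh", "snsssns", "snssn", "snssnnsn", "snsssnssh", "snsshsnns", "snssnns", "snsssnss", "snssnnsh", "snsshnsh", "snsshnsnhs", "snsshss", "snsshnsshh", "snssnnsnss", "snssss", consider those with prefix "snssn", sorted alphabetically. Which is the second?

snssnns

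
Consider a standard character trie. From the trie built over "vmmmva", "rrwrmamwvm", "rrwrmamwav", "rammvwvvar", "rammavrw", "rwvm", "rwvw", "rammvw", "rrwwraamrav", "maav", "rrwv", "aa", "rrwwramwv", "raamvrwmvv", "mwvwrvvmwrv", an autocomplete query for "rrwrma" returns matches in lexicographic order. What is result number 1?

rrwrmamwav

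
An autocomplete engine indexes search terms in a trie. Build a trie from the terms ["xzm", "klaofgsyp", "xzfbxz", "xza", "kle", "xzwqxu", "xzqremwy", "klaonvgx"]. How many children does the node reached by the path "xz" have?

Follow the path "xz" to its node, then look at its outgoing edges.
Distinct next characters after "xz": a, f, m, q, w.
That node has 5 child edges.

5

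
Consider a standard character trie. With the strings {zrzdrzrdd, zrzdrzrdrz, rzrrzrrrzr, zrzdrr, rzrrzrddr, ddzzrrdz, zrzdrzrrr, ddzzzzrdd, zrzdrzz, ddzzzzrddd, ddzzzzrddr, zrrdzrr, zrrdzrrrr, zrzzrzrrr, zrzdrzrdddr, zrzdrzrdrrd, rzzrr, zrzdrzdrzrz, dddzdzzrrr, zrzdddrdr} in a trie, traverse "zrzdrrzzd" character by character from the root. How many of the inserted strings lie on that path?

1

Traverse "zrzdrrzzd" character by character; count nodes along the way that are marked as word ends.
Prefixes of the query that are stored words: "zrzdrr"
Count: 1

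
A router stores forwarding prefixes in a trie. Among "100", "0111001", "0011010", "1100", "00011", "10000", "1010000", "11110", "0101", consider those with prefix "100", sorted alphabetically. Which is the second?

10000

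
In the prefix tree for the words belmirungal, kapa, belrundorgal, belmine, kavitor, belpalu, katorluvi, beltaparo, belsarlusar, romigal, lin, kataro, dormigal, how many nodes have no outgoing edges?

A leaf is a node with no children — equivalently, the end of a word that is not a proper prefix of any other stored word.
Those words: "belmine", "belmirungal", "belpalu", "belrundorgal", "belsarlusar", "beltaparo", "dormigal", "kapa", "kataro", "katorluvi", "kavitor", "lin", "romigal"
Leaf count: 13

13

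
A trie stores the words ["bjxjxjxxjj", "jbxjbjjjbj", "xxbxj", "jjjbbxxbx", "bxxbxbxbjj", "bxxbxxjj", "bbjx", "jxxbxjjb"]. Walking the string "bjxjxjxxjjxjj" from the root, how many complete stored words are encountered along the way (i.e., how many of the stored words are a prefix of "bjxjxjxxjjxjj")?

1

Check each prefix of "bjxjxjxxjjxjj" against the stored set — each match is an end-marker on the path.
Prefixes of the query that are stored words: "bjxjxjxxjj"
Count: 1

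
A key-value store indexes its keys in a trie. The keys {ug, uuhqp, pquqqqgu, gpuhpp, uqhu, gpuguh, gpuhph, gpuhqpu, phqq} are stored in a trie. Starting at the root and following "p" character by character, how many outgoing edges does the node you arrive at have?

2

Follow the path "p" to its node, then look at its outgoing edges.
Distinct next characters after "p": h, q.
That node has 2 child edges.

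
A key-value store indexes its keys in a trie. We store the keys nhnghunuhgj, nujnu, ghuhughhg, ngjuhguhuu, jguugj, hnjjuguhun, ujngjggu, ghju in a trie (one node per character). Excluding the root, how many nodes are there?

For each word, the new-node count is its length minus the longest prefix already in the trie:
  "nhnghunuhgj" → 11 new (n, h, n, g, h, u, n, u, h, g, j)
  "nujnu" → prefix "n" already present; 4 new (u, j, n, u)
  "ghuhughhg" → 9 new (g, h, u, h, u, g, h, h, g)
  "ngjuhguhuu" → prefix "n" already present; 9 new (g, j, u, h, g, u, h, u, u)
  "jguugj" → 6 new (j, g, u, u, g, j)
  "hnjjuguhun" → 10 new (h, n, j, j, u, g, u, h, u, n)
  "ujngjggu" → 8 new (u, j, n, g, j, g, g, u)
  "ghju" → prefix "gh" already present; 2 new (j, u)
Total nodes = 11 + 4 + 9 + 9 + 6 + 10 + 8 + 2 = 59

59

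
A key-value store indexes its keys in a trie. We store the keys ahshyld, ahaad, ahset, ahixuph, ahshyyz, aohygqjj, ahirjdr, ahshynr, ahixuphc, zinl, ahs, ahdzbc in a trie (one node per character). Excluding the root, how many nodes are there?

Trace insertions, counting only characters that open a new branch:
  "ahshyld" → 7 new (a, h, s, h, y, l, d)
  "ahaad" → prefix "ah" already present; 3 new (a, a, d)
  "ahset" → prefix "ahs" already present; 2 new (e, t)
  "ahixuph" → prefix "ah" already present; 5 new (i, x, u, p, h)
  "ahshyyz" → prefix "ahshy" already present; 2 new (y, z)
  "aohygqjj" → prefix "a" already present; 7 new (o, h, y, g, q, j, j)
  "ahirjdr" → prefix "ahi" already present; 4 new (r, j, d, r)
  "ahshynr" → prefix "ahshy" already present; 2 new (n, r)
  "ahixuphc" → prefix "ahixuph" already present; 1 new (c)
  "zinl" → 4 new (z, i, n, l)
  "ahs" → prefix "ahs" already present; 0 new (none)
  "ahdzbc" → prefix "ah" already present; 4 new (d, z, b, c)
Total nodes = 7 + 3 + 2 + 5 + 2 + 7 + 4 + 2 + 1 + 4 + 0 + 4 = 41

41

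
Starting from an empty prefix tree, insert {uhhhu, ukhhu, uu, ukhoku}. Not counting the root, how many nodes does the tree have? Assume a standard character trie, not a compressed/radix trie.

13

Insert word by word; a character creates a node only if that edge doesn't already exist:
  "uhhhu" → 5 new (u, h, h, h, u)
  "ukhhu" → prefix "u" already present; 4 new (k, h, h, u)
  "uu" → prefix "u" already present; 1 new (u)
  "ukhoku" → prefix "ukh" already present; 3 new (o, k, u)
Total nodes = 5 + 4 + 1 + 3 = 13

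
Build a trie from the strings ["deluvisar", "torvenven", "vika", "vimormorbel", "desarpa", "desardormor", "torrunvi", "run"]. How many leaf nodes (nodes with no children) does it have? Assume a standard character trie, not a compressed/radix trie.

A leaf is a node with no children — equivalently, the end of a word that is not a proper prefix of any other stored word.
Those words: "deluvisar", "desardormor", "desarpa", "run", "torrunvi", "torvenven", "vika", "vimormorbel"
Leaf count: 8

8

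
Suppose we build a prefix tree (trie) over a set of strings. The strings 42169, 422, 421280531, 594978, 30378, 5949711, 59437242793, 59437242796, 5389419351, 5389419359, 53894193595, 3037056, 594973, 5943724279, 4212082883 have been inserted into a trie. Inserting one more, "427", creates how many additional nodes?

The longest prefix of "427" already in the trie is "42" (length 2).
New nodes needed: |"427"| − 2 = 3 − 2 = 1.

1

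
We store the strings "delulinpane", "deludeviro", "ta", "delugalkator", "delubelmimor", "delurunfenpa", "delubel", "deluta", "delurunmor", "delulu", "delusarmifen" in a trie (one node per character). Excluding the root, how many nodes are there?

Insert word by word; a character creates a node only if that edge doesn't already exist:
  "delulinpane" → 11 new (d, e, l, u, l, i, n, p, a, n, e)
  "deludeviro" → prefix "delu" already present; 6 new (d, e, v, i, r, o)
  "ta" → 2 new (t, a)
  "delugalkator" → prefix "delu" already present; 8 new (g, a, l, k, a, t, o, r)
  "delubelmimor" → prefix "delu" already present; 8 new (b, e, l, m, i, m, o, r)
  "delurunfenpa" → prefix "delu" already present; 8 new (r, u, n, f, e, n, p, a)
  "delubel" → prefix "delubel" already present; 0 new (none)
  "deluta" → prefix "delu" already present; 2 new (t, a)
  "delurunmor" → prefix "delurun" already present; 3 new (m, o, r)
  "delulu" → prefix "delul" already present; 1 new (u)
  "delusarmifen" → prefix "delu" already present; 8 new (s, a, r, m, i, f, e, n)
Total nodes = 11 + 6 + 2 + 8 + 8 + 8 + 0 + 2 + 3 + 1 + 8 = 57

57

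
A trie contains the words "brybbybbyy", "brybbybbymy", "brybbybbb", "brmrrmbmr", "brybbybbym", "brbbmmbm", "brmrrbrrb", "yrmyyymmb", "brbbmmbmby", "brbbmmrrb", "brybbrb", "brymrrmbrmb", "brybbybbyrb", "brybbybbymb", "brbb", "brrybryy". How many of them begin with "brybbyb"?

6

Traverse to the node for "brybbyb", then collect every word in that subtree.
Words under "brybbyb": brybbybbb, brybbybbym, brybbybbymb, brybbybbymy, brybbybbyrb, brybbybbyy
Count: 6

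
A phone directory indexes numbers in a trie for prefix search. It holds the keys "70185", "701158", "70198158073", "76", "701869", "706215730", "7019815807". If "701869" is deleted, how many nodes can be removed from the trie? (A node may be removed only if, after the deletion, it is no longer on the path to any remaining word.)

2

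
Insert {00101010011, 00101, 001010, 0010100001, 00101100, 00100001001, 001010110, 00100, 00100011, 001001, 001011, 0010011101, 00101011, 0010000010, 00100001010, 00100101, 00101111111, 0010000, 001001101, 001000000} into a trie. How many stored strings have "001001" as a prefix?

4

Filter for entries beginning with "001001":
Matches: "001001", "00100101", "001001101", "0010011101"
Count: 4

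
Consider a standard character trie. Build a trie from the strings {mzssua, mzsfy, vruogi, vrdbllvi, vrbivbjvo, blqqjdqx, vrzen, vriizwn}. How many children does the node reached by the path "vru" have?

Follow the path "vru" to its node, then look at its outgoing edges.
Distinct next characters after "vru": o.
That node has 1 child edge.

1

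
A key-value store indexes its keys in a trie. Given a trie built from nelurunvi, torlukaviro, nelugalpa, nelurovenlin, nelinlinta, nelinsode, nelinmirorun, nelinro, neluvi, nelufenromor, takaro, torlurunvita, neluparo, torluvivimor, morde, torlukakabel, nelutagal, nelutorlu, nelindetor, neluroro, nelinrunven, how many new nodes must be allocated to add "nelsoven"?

The longest prefix of "nelsoven" already in the trie is "nel" (length 3).
Each of the 5 remaining characters creates one node.

5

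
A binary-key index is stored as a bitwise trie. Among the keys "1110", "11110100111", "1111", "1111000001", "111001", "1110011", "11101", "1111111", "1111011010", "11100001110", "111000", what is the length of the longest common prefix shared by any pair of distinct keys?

Equivalently: take the maximum, over all pairs, of their longest common prefix length.
e.g. "111000" and "11100001110" share the prefix "111000" of length 6; no pair shares a longer one.
Longest shared-prefix length: 6

6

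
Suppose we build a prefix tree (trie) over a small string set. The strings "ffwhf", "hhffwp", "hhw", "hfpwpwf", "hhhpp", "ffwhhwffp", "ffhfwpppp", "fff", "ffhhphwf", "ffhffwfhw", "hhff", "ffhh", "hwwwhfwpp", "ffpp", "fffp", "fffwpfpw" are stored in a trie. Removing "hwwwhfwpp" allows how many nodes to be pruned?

8

A node on "hwwwhfwpp"'s path can go only if nothing else ends at it or branches off below it.
The suffix "wwwhfwpp" (8 nodes) is used only by "hwwwhfwpp"; the node for "h" still has the child "h", so pruning stops there.
Nodes removed: 8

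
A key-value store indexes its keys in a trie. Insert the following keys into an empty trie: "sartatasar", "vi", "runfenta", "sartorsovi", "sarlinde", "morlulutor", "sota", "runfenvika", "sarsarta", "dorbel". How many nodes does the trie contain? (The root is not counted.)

59

Trace insertions, counting only characters that open a new branch:
  "sartatasar" → 10 new (s, a, r, t, a, t, a, s, a, r)
  "vi" → 2 new (v, i)
  "runfenta" → 8 new (r, u, n, f, e, n, t, a)
  "sartorsovi" → prefix "sart" already present; 6 new (o, r, s, o, v, i)
  "sarlinde" → prefix "sar" already present; 5 new (l, i, n, d, e)
  "morlulutor" → 10 new (m, o, r, l, u, l, u, t, o, r)
  "sota" → prefix "s" already present; 3 new (o, t, a)
  "runfenvika" → prefix "runfen" already present; 4 new (v, i, k, a)
  "sarsarta" → prefix "sar" already present; 5 new (s, a, r, t, a)
  "dorbel" → 6 new (d, o, r, b, e, l)
Total nodes = 10 + 2 + 8 + 6 + 5 + 10 + 3 + 4 + 5 + 6 = 59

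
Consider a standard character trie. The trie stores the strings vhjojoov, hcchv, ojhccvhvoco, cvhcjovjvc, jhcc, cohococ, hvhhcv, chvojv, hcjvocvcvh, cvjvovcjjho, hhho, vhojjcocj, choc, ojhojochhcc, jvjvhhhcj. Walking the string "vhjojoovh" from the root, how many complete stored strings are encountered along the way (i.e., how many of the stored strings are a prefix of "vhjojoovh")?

1

Walk "vhjojoovh" from the root; an end-of-word marker is hit whenever a stored word is a prefix of "vhjojoovh".
Prefixes of the query that are stored words: "vhjojoov"
Count: 1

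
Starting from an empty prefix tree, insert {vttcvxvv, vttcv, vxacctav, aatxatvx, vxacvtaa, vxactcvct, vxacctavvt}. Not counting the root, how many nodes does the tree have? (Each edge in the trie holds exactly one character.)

For each word, the new-node count is its length minus the longest prefix already in the trie:
  "vttcvxvv" → 8 new (v, t, t, c, v, x, v, v)
  "vttcv" → prefix "vttcv" already present; 0 new (none)
  "vxacctav" → prefix "v" already present; 7 new (x, a, c, c, t, a, v)
  "aatxatvx" → 8 new (a, a, t, x, a, t, v, x)
  "vxacvtaa" → prefix "vxac" already present; 4 new (v, t, a, a)
  "vxactcvct" → prefix "vxac" already present; 5 new (t, c, v, c, t)
  "vxacctavvt" → prefix "vxacctav" already present; 2 new (v, t)
Total nodes = 8 + 0 + 7 + 8 + 4 + 5 + 2 = 34

34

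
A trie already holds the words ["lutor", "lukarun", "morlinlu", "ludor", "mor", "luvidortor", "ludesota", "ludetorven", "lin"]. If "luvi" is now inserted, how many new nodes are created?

Every character of "luvi" already lies on an existing path (it is a prefix of some stored word).
No new nodes are needed: 0.

0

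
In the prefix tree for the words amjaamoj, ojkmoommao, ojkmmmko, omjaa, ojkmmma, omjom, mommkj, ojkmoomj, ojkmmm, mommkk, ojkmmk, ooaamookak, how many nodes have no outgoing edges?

11

Leaves are exactly the stored words that no other stored word extends.
Those words: "amjaamoj", "mommkj", "mommkk", "ojkmmk", "ojkmmma", "ojkmmmko", "ojkmoomj", "ojkmoommao", "omjaa", "omjom", "ooaamookak"
Leaf count: 11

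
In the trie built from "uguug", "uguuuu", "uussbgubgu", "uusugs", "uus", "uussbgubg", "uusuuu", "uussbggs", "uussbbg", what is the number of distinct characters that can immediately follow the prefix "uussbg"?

Walk "uussbg" from the root, arriving at one node.
Distinct next characters after "uussbg": g, u.
That node has 2 child edges.

2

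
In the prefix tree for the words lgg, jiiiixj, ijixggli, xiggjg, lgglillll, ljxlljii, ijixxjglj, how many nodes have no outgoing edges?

6

Leaves are exactly the stored words that no other stored word extends.
Those words: "ijixggli", "ijixxjglj", "jiiiixj", "lgglillll", "ljxlljii", "xiggjg"
Leaf count: 6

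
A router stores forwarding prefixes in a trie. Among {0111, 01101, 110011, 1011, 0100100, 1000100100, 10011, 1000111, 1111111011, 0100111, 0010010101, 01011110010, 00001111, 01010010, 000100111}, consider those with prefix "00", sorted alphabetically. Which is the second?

000100111

Words with prefix "00", in lexicographic order: "00001111", "000100111", "0010010101"
Position 2: 000100111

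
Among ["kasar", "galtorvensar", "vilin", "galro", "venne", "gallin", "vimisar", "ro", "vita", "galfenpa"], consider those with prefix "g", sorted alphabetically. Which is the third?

galro

Words with prefix "g", in lexicographic order: "galfenpa", "gallin", "galro", "galtorvensar"
The 3rd is galro.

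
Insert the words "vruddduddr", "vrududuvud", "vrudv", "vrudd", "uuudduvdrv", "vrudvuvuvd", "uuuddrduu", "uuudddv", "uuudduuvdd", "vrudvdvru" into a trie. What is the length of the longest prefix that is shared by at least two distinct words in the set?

Look for the deepest trie node that still has at least two words in its subtree.
"uuudduuvdd" and "uuudduvdrv" agree on "uuuddu" (6 characters) before diverging; nothing deeper is shared.
Longest shared-prefix length: 6

6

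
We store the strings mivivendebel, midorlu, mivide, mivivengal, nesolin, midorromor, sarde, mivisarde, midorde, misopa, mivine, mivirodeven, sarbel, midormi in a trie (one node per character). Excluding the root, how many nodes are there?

For each word, the new-node count is its length minus the longest prefix already in the trie:
  "mivivendebel" → 12 new (m, i, v, i, v, e, n, d, e, b, e, l)
  "midorlu" → prefix "mi" already present; 5 new (d, o, r, l, u)
  "mivide" → prefix "mivi" already present; 2 new (d, e)
  "mivivengal" → prefix "miviven" already present; 3 new (g, a, l)
  "nesolin" → 7 new (n, e, s, o, l, i, n)
  "midorromor" → prefix "midor" already present; 5 new (r, o, m, o, r)
  "sarde" → 5 new (s, a, r, d, e)
  "mivisarde" → prefix "mivi" already present; 5 new (s, a, r, d, e)
  "midorde" → prefix "midor" already present; 2 new (d, e)
  "misopa" → prefix "mi" already present; 4 new (s, o, p, a)
  "mivine" → prefix "mivi" already present; 2 new (n, e)
  "mivirodeven" → prefix "mivi" already present; 7 new (r, o, d, e, v, e, n)
  "sarbel" → prefix "sar" already present; 3 new (b, e, l)
  "midormi" → prefix "midor" already present; 2 new (m, i)
Total nodes = 12 + 5 + 2 + 3 + 7 + 5 + 5 + 5 + 2 + 4 + 2 + 7 + 3 + 2 = 64

64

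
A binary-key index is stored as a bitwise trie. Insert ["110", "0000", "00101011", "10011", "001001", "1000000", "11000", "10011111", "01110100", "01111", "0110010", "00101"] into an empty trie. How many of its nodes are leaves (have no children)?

A leaf is a node with no children — equivalently, the end of a word that is not a proper prefix of any other stored word.
Those words: "0000", "001001", "00101011", "0110010", "01110100", "01111", "1000000", "10011111", "11000"
Leaf count: 9

9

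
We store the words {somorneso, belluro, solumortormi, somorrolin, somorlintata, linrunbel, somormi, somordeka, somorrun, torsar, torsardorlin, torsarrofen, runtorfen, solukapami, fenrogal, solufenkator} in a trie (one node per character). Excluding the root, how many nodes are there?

103

For each word, the new-node count is its length minus the longest prefix already in the trie:
  "somorneso" → 9 new (s, o, m, o, r, n, e, s, o)
  "belluro" → 7 new (b, e, l, l, u, r, o)
  "solumortormi" → prefix "so" already present; 10 new (l, u, m, o, r, t, o, r, m, i)
  "somorrolin" → prefix "somor" already present; 5 new (r, o, l, i, n)
  "somorlintata" → prefix "somor" already present; 7 new (l, i, n, t, a, t, a)
  "linrunbel" → 9 new (l, i, n, r, u, n, b, e, l)
  "somormi" → prefix "somor" already present; 2 new (m, i)
  "somordeka" → prefix "somor" already present; 4 new (d, e, k, a)
  "somorrun" → prefix "somorr" already present; 2 new (u, n)
  "torsar" → 6 new (t, o, r, s, a, r)
  "torsardorlin" → prefix "torsar" already present; 6 new (d, o, r, l, i, n)
  "torsarrofen" → prefix "torsar" already present; 5 new (r, o, f, e, n)
  "runtorfen" → 9 new (r, u, n, t, o, r, f, e, n)
  "solukapami" → prefix "solu" already present; 6 new (k, a, p, a, m, i)
  "fenrogal" → 8 new (f, e, n, r, o, g, a, l)
  "solufenkator" → prefix "solu" already present; 8 new (f, e, n, k, a, t, o, r)
Total nodes = 9 + 7 + 10 + 5 + 7 + 9 + 2 + 4 + 2 + 6 + 6 + 5 + 9 + 6 + 8 + 8 = 103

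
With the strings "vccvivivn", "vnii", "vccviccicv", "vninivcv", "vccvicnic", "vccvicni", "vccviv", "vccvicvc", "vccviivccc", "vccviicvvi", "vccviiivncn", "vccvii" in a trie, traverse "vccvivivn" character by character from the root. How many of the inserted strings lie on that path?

2

Walk "vccvivivn" from the root; an end-of-word marker is hit whenever a stored word is a prefix of "vccvivivn".
Prefixes of the query that are stored words: "vccviv", "vccvivivn"
Count: 2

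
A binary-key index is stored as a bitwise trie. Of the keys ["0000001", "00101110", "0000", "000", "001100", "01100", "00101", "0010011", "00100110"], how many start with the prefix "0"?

9

Filter for entries beginning with "0":
Matches: "000", "0000", "0000001", "0010011", "00100110", "00101", "00101110", "001100", "01100"
Count: 9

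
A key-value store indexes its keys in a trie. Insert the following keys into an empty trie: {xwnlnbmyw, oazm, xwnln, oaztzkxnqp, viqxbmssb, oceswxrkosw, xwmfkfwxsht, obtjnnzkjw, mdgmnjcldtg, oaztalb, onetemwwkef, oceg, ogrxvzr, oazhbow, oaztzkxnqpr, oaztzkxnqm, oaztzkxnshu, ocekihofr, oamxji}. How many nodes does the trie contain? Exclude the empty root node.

Insert word by word; a character creates a node only if that edge doesn't already exist:
  "xwnlnbmyw" → 9 new (x, w, n, l, n, b, m, y, w)
  "oazm" → 4 new (o, a, z, m)
  "xwnln" → prefix "xwnln" already present; 0 new (none)
  "oaztzkxnqp" → prefix "oaz" already present; 7 new (t, z, k, x, n, q, p)
  "viqxbmssb" → 9 new (v, i, q, x, b, m, s, s, b)
  "oceswxrkosw" → prefix "o" already present; 10 new (c, e, s, w, x, r, k, o, s, w)
  "xwmfkfwxsht" → prefix "xw" already present; 9 new (m, f, k, f, w, x, s, h, t)
  "obtjnnzkjw" → prefix "o" already present; 9 new (b, t, j, n, n, z, k, j, w)
  "mdgmnjcldtg" → 11 new (m, d, g, m, n, j, c, l, d, t, g)
  "oaztalb" → prefix "oazt" already present; 3 new (a, l, b)
  "onetemwwkef" → prefix "o" already present; 10 new (n, e, t, e, m, w, w, k, e, f)
  "oceg" → prefix "oce" already present; 1 new (g)
  "ogrxvzr" → prefix "o" already present; 6 new (g, r, x, v, z, r)
  "oazhbow" → prefix "oaz" already present; 4 new (h, b, o, w)
  "oaztzkxnqpr" → prefix "oaztzkxnqp" already present; 1 new (r)
  "oaztzkxnqm" → prefix "oaztzkxnq" already present; 1 new (m)
  "oaztzkxnshu" → prefix "oaztzkxn" already present; 3 new (s, h, u)
  "ocekihofr" → prefix "oce" already present; 6 new (k, i, h, o, f, r)
  "oamxji" → prefix "oa" already present; 4 new (m, x, j, i)
Total nodes = 9 + 4 + 0 + 7 + 9 + 10 + 9 + 9 + 11 + 3 + 10 + 1 + 6 + 4 + 1 + 1 + 3 + 6 + 4 = 107

107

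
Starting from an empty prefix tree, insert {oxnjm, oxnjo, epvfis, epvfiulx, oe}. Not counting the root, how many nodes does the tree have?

16

Trace insertions, counting only characters that open a new branch:
  "oxnjm" → 5 new (o, x, n, j, m)
  "oxnjo" → prefix "oxnj" already present; 1 new (o)
  "epvfis" → 6 new (e, p, v, f, i, s)
  "epvfiulx" → prefix "epvfi" already present; 3 new (u, l, x)
  "oe" → prefix "o" already present; 1 new (e)
Total nodes = 5 + 1 + 6 + 3 + 1 = 16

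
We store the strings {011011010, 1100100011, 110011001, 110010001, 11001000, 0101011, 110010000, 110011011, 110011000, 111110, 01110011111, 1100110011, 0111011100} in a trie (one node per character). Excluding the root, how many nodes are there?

50

Trace insertions, counting only characters that open a new branch:
  "011011010" → 9 new (0, 1, 1, 0, 1, 1, 0, 1, 0)
  "1100100011" → 10 new (1, 1, 0, 0, 1, 0, 0, 0, 1, 1)
  "110011001" → prefix "11001" already present; 4 new (1, 0, 0, 1)
  "110010001" → prefix "110010001" already present; 0 new (none)
  "11001000" → prefix "11001000" already present; 0 new (none)
  "0101011" → prefix "01" already present; 5 new (0, 1, 0, 1, 1)
  "110010000" → prefix "11001000" already present; 1 new (0)
  "110011011" → prefix "1100110" already present; 2 new (1, 1)
  "110011000" → prefix "11001100" already present; 1 new (0)
  "111110" → prefix "11" already present; 4 new (1, 1, 1, 0)
  "01110011111" → prefix "011" already present; 8 new (1, 0, 0, 1, 1, 1, 1, 1)
  "1100110011" → prefix "110011001" already present; 1 new (1)
  "0111011100" → prefix "01110" already present; 5 new (1, 1, 1, 0, 0)
Total nodes = 9 + 10 + 4 + 0 + 0 + 5 + 1 + 2 + 1 + 4 + 8 + 1 + 5 = 50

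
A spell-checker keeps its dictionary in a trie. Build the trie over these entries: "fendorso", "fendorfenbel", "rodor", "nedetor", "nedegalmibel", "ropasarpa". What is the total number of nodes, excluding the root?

41

Count nodes per top-level branch (shared prefixes stored once):
  'f'-branch (fendorfenbel, fendorso): 14 nodes
  'n'-branch (nedegalmibel, nedetor): 15 nodes
  'r'-branch (rodor, ropasarpa): 12 nodes
Sum: 41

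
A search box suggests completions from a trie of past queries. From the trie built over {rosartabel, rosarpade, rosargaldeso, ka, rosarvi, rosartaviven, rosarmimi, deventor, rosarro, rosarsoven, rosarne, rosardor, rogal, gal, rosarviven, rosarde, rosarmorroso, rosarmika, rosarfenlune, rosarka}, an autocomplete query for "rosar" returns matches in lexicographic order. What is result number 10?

DFS of the "rosar" subtree visits, in order: "rosarde", "rosardor", "rosarfenlune", "rosargaldeso", "rosarka", "rosarmika", "rosarmimi", "rosarmorroso", "rosarne", "rosarpade", "rosarro", "rosarsoven", "rosartabel", "rosartaviven", "rosarvi", "rosarviven"
The 10th is rosarpade.

rosarpade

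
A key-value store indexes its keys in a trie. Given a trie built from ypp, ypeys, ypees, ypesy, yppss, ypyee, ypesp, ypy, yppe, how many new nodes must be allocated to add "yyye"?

3

The longest prefix of "yyye" already in the trie is "y" (length 1).
New nodes needed: |"yyye"| − 1 = 4 − 1 = 3.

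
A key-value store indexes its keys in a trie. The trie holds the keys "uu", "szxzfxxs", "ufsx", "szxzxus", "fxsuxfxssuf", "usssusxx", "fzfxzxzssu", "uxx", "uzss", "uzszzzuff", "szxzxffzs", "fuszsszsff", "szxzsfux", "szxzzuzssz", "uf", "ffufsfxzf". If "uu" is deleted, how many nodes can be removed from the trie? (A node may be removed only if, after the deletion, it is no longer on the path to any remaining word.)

Walk "uu" from the leaf back toward the root, removing each node that no remaining word uses.
The suffix "u" (1 node) is used only by "uu"; the node for "u" still has the child "f", so pruning stops there.
Nodes removed: 1

1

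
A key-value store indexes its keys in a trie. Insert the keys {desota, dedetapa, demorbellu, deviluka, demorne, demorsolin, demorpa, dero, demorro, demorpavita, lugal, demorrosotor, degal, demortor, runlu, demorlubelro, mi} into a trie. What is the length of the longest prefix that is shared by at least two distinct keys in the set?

The deepest shared node is where two words last agree before diverging.
e.g. "demorpa" and "demorpavita" share the prefix "demorpa" of length 7; no pair shares a longer one.
Longest shared-prefix length: 7

7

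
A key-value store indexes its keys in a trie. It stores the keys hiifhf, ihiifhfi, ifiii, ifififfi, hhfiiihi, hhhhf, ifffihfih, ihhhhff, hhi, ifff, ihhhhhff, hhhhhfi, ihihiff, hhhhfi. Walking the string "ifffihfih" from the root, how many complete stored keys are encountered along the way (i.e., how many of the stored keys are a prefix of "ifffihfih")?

2

Walk "ifffihfih" from the root; an end-of-word marker is hit whenever a stored word is a prefix of "ifffihfih".
Prefixes of the query that are stored words: "ifff", "ifffihfih"
Count: 2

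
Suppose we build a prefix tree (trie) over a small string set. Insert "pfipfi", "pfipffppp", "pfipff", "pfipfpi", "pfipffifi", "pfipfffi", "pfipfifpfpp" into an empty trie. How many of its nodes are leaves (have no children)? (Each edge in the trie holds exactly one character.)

5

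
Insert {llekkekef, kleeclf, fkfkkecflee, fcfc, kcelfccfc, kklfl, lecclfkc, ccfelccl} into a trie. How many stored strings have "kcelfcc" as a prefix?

Filter for entries beginning with "kcelfcc":
Words under "kcelfcc": kcelfccfc
Count: 1

1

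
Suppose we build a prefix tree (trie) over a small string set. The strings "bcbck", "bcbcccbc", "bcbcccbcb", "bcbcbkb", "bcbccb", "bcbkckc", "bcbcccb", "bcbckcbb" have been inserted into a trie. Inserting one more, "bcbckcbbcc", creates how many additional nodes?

2

"bcbckcbb" is already a path in the trie; the remaining "cc" must be added.
New nodes needed: |"bcbckcbbcc"| − 8 = 10 − 8 = 2.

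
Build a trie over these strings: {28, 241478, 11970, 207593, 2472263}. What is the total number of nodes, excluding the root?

22

Insert word by word; a character creates a node only if that edge doesn't already exist:
  "28" → 2 new (2, 8)
  "241478" → prefix "2" already present; 5 new (4, 1, 4, 7, 8)
  "11970" → 5 new (1, 1, 9, 7, 0)
  "207593" → prefix "2" already present; 5 new (0, 7, 5, 9, 3)
  "2472263" → prefix "24" already present; 5 new (7, 2, 2, 6, 3)
Total nodes = 2 + 5 + 5 + 5 + 5 = 22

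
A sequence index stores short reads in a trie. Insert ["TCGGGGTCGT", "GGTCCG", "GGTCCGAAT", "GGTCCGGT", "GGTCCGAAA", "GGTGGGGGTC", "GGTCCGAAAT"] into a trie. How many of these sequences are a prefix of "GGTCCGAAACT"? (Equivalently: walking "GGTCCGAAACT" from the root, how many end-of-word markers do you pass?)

Check each prefix of "GGTCCGAAACT" against the stored set — each match is an end-marker on the path.
Prefixes of the query that are stored words: "GGTCCG", "GGTCCGAAA"
Count: 2

2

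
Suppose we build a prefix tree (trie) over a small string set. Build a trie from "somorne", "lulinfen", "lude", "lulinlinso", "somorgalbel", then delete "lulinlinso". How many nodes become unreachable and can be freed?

Walk "lulinlinso" from the leaf back toward the root, removing each node that no remaining word uses.
The suffix "linso" (5 nodes) is used only by "lulinlinso"; the node for "lulin" still has the child "f", so pruning stops there.
Nodes removed: 5

5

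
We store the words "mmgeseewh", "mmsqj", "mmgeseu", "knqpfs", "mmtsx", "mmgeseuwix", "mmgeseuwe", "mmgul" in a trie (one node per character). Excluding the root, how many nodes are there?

Insert word by word; a character creates a node only if that edge doesn't already exist:
  "mmgeseewh" → 9 new (m, m, g, e, s, e, e, w, h)
  "mmsqj" → prefix "mm" already present; 3 new (s, q, j)
  "mmgeseu" → prefix "mmgese" already present; 1 new (u)
  "knqpfs" → 6 new (k, n, q, p, f, s)
  "mmtsx" → prefix "mm" already present; 3 new (t, s, x)
  "mmgeseuwix" → prefix "mmgeseu" already present; 3 new (w, i, x)
  "mmgeseuwe" → prefix "mmgeseuw" already present; 1 new (e)
  "mmgul" → prefix "mmg" already present; 2 new (u, l)
Total nodes = 9 + 3 + 1 + 6 + 3 + 3 + 1 + 2 = 28

28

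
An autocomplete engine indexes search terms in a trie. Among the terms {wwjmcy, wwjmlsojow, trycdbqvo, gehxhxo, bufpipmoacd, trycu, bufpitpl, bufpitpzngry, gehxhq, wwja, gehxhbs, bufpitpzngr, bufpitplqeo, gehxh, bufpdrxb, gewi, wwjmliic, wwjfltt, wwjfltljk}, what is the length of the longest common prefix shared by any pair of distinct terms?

11

Look for the deepest trie node that still has at least two words in its subtree.
e.g. "bufpitpzngr" and "bufpitpzngry" share the prefix "bufpitpzngr" of length 11; no pair shares a longer one.
Longest shared-prefix length: 11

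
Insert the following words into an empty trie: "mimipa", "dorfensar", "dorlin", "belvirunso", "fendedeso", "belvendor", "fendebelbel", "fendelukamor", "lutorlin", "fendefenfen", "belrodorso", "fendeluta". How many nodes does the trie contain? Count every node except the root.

Count nodes per top-level branch (shared prefixes stored once):
  'b'-branch (belrodorso, belvendor, belvirunso): 22 nodes
  'd'-branch (dorfensar, dorlin): 12 nodes
  'f'-branch (fendebelbel, fendedeso, fendefenfen, fendelukamor, fendeluta): 30 nodes
  'l'-branch (lutorlin): 8 nodes
  'm'-branch (mimipa): 6 nodes
Sum: 78

78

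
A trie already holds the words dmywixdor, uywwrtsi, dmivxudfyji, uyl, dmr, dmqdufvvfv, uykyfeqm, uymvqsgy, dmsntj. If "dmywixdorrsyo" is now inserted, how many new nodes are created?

4

"dmywixdor" is already a path in the trie; the remaining "rsyo" must be added.
So 13 − 9 = 4 new nodes.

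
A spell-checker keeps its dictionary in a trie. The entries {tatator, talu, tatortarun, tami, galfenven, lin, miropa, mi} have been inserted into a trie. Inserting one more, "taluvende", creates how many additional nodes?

"talu" is already a path in the trie; the remaining "vende" must be added.
New nodes needed: |"taluvende"| − 4 = 9 − 4 = 5.

5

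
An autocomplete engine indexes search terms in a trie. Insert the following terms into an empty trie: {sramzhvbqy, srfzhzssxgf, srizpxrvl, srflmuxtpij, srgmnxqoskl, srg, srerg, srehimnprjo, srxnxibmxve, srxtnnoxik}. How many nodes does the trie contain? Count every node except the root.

Trace insertions, counting only characters that open a new branch:
  "sramzhvbqy" → 10 new (s, r, a, m, z, h, v, b, q, y)
  "srfzhzssxgf" → prefix "sr" already present; 9 new (f, z, h, z, s, s, x, g, f)
  "srizpxrvl" → prefix "sr" already present; 7 new (i, z, p, x, r, v, l)
  "srflmuxtpij" → prefix "srf" already present; 8 new (l, m, u, x, t, p, i, j)
  "srgmnxqoskl" → prefix "sr" already present; 9 new (g, m, n, x, q, o, s, k, l)
  "srg" → prefix "srg" already present; 0 new (none)
  "srerg" → prefix "sr" already present; 3 new (e, r, g)
  "srehimnprjo" → prefix "sre" already present; 8 new (h, i, m, n, p, r, j, o)
  "srxnxibmxve" → prefix "sr" already present; 9 new (x, n, x, i, b, m, x, v, e)
  "srxtnnoxik" → prefix "srx" already present; 7 new (t, n, n, o, x, i, k)
Total nodes = 10 + 9 + 7 + 8 + 9 + 0 + 3 + 8 + 9 + 7 = 70

70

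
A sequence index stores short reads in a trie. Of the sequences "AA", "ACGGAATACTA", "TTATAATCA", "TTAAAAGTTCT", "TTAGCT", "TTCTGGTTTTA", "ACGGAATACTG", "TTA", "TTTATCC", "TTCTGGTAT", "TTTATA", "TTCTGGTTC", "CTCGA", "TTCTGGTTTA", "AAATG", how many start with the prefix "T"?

Filter for entries beginning with "T":
Matches: "TTA", "TTAAAAGTTCT", "TTAGCT", "TTATAATCA", "TTCTGGTAT", "TTCTGGTTC", "TTCTGGTTTA", "TTCTGGTTTTA", "TTTATA", "TTTATCC"
Count: 10

10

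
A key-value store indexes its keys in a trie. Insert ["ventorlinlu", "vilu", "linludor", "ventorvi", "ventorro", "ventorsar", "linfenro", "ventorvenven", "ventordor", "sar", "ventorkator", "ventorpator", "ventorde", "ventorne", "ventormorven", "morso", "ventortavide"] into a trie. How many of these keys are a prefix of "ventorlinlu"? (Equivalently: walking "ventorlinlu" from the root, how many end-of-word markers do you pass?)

1

Traverse "ventorlinlu" character by character; count nodes along the way that are marked as word ends.
Prefixes of the query that are stored words: "ventorlinlu"
Count: 1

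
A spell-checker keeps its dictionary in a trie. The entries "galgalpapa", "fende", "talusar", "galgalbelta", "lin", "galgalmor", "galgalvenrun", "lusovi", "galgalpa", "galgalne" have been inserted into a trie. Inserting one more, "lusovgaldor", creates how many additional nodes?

"lusov" is already a path in the trie; the remaining "galdor" must be added.
Each of the 6 remaining characters creates one node.

6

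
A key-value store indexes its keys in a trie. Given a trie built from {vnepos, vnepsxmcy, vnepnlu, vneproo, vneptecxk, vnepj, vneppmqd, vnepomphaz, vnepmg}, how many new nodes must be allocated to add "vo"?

1

"v" is already a path in the trie; the remaining "o" must be added.
Each of the 1 remaining characters creates one node.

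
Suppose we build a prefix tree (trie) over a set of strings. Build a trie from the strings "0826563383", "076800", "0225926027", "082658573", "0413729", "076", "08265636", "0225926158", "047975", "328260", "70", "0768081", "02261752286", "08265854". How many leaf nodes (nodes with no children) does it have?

13

Leaves are exactly the stored words that no other stored word extends.
Those words: "0225926027", "0225926158", "02261752286", "0413729", "047975", "076800", "0768081", "0826563383", "08265636", "08265854", "082658573", "328260", "70"
Leaf count: 13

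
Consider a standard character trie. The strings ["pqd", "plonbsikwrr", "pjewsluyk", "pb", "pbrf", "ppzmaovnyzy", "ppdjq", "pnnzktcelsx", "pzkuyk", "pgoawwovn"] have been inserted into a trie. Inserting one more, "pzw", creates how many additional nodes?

1

The longest prefix of "pzw" already in the trie is "pz" (length 2).
Each of the 1 remaining characters creates one node.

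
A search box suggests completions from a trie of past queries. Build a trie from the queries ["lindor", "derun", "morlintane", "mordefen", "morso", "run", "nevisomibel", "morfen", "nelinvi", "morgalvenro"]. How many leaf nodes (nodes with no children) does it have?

A leaf is a node with no children — equivalently, the end of a word that is not a proper prefix of any other stored word.
Those words: "derun", "lindor", "mordefen", "morfen", "morgalvenro", "morlintane", "morso", "nelinvi", "nevisomibel", "run"
Leaf count: 10

10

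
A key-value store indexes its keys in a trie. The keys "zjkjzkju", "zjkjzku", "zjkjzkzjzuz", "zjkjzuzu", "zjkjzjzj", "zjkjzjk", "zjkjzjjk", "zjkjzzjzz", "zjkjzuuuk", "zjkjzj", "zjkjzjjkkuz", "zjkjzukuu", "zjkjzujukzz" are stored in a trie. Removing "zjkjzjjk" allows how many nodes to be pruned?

0

A node on "zjkjzjjk"'s path can go only if nothing else ends at it or branches off below it.
Every node on "zjkjzjjk" is still needed (e.g. by "zjkjzjjkkuz"), so nothing is freed.
Nodes removed: 0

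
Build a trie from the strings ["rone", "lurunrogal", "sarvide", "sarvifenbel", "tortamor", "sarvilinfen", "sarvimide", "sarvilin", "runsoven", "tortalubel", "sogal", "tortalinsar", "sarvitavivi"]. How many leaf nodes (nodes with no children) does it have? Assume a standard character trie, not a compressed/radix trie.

12

Leaves are exactly the stored words that no other stored word extends.
Those words: "lurunrogal", "rone", "runsoven", "sarvide", "sarvifenbel", "sarvilinfen", "sarvimide", "sarvitavivi", "sogal", "tortalinsar", "tortalubel", "tortamor"
Leaf count: 12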